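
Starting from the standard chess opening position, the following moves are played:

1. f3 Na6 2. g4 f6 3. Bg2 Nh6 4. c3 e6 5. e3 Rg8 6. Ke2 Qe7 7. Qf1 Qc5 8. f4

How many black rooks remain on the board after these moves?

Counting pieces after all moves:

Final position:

  a b c d e f g h
  ─────────────────
8│♜ · ♝ · ♚ ♝ ♜ ·│8
7│♟ ♟ ♟ ♟ · · ♟ ♟│7
6│♞ · · · ♟ ♟ · ♞│6
5│· · ♛ · · · · ·│5
4│· · · · · ♙ ♙ ·│4
3│· · ♙ · ♙ · · ·│3
2│♙ ♙ · ♙ ♔ · ♗ ♙│2
1│♖ ♘ ♗ · · ♕ ♘ ♖│1
  ─────────────────
  a b c d e f g h


2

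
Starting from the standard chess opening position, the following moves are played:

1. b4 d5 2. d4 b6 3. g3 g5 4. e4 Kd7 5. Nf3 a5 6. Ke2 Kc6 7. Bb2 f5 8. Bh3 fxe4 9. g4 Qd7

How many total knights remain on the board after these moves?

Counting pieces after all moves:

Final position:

  a b c d e f g h
  ─────────────────
8│♜ ♞ ♝ · · ♝ ♞ ♜│8
7│· · ♟ ♛ ♟ · · ♟│7
6│· ♟ ♚ · · · · ·│6
5│♟ · · ♟ · · ♟ ·│5
4│· ♙ · ♙ ♟ · ♙ ·│4
3│· · · · · ♘ · ♗│3
2│♙ ♗ ♙ · ♔ ♙ · ♙│2
1│♖ ♘ · ♕ · · · ♖│1
  ─────────────────
  a b c d e f g h


4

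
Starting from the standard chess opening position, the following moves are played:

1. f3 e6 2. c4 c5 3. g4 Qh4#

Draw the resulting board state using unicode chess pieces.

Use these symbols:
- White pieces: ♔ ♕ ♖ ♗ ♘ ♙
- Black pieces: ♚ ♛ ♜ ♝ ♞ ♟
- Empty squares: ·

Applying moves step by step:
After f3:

♜ ♞ ♝ ♛ ♚ ♝ ♞ ♜
♟ ♟ ♟ ♟ ♟ ♟ ♟ ♟
· · · · · · · ·
· · · · · · · ·
· · · · · · · ·
· · · · · ♙ · ·
♙ ♙ ♙ ♙ ♙ · ♙ ♙
♖ ♘ ♗ ♕ ♔ ♗ ♘ ♖


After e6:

♜ ♞ ♝ ♛ ♚ ♝ ♞ ♜
♟ ♟ ♟ ♟ · ♟ ♟ ♟
· · · · ♟ · · ·
· · · · · · · ·
· · · · · · · ·
· · · · · ♙ · ·
♙ ♙ ♙ ♙ ♙ · ♙ ♙
♖ ♘ ♗ ♕ ♔ ♗ ♘ ♖


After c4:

♜ ♞ ♝ ♛ ♚ ♝ ♞ ♜
♟ ♟ ♟ ♟ · ♟ ♟ ♟
· · · · ♟ · · ·
· · · · · · · ·
· · ♙ · · · · ·
· · · · · ♙ · ·
♙ ♙ · ♙ ♙ · ♙ ♙
♖ ♘ ♗ ♕ ♔ ♗ ♘ ♖


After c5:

♜ ♞ ♝ ♛ ♚ ♝ ♞ ♜
♟ ♟ · ♟ · ♟ ♟ ♟
· · · · ♟ · · ·
· · ♟ · · · · ·
· · ♙ · · · · ·
· · · · · ♙ · ·
♙ ♙ · ♙ ♙ · ♙ ♙
♖ ♘ ♗ ♕ ♔ ♗ ♘ ♖


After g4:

♜ ♞ ♝ ♛ ♚ ♝ ♞ ♜
♟ ♟ · ♟ · ♟ ♟ ♟
· · · · ♟ · · ·
· · ♟ · · · · ·
· · ♙ · · · ♙ ·
· · · · · ♙ · ·
♙ ♙ · ♙ ♙ · · ♙
♖ ♘ ♗ ♕ ♔ ♗ ♘ ♖


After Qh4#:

♜ ♞ ♝ · ♚ ♝ ♞ ♜
♟ ♟ · ♟ · ♟ ♟ ♟
· · · · ♟ · · ·
· · ♟ · · · · ·
· · ♙ · · · ♙ ♛
· · · · · ♙ · ·
♙ ♙ · ♙ ♙ · · ♙
♖ ♘ ♗ ♕ ♔ ♗ ♘ ♖



  a b c d e f g h
  ─────────────────
8│♜ ♞ ♝ · ♚ ♝ ♞ ♜│8
7│♟ ♟ · ♟ · ♟ ♟ ♟│7
6│· · · · ♟ · · ·│6
5│· · ♟ · · · · ·│5
4│· · ♙ · · · ♙ ♛│4
3│· · · · · ♙ · ·│3
2│♙ ♙ · ♙ ♙ · · ♙│2
1│♖ ♘ ♗ ♕ ♔ ♗ ♘ ♖│1
  ─────────────────
  a b c d e f g h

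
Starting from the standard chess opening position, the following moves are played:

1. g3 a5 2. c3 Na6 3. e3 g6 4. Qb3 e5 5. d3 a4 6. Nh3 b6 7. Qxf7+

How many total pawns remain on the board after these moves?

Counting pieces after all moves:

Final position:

  a b c d e f g h
  ─────────────────
8│♜ · ♝ ♛ ♚ ♝ ♞ ♜│8
7│· · ♟ ♟ · ♕ · ♟│7
6│♞ ♟ · · · · ♟ ·│6
5│· · · · ♟ · · ·│5
4│♟ · · · · · · ·│4
3│· · ♙ ♙ ♙ · ♙ ♘│3
2│♙ ♙ · · · ♙ · ♙│2
1│♖ ♘ ♗ · ♔ ♗ · ♖│1
  ─────────────────
  a b c d e f g h


15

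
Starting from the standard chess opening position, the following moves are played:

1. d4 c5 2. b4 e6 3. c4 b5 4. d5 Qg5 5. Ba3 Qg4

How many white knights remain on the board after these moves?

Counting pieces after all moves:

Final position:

  a b c d e f g h
  ─────────────────
8│♜ ♞ ♝ · ♚ ♝ ♞ ♜│8
7│♟ · · ♟ · ♟ ♟ ♟│7
6│· · · · ♟ · · ·│6
5│· ♟ ♟ ♙ · · · ·│5
4│· ♙ ♙ · · · ♛ ·│4
3│♗ · · · · · · ·│3
2│♙ · · · ♙ ♙ ♙ ♙│2
1│♖ ♘ · ♕ ♔ ♗ ♘ ♖│1
  ─────────────────
  a b c d e f g h


2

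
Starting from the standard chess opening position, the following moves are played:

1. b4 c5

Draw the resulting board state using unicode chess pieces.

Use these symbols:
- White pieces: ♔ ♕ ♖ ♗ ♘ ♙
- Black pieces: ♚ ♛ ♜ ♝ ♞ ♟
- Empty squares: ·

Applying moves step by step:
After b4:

♜ ♞ ♝ ♛ ♚ ♝ ♞ ♜
♟ ♟ ♟ ♟ ♟ ♟ ♟ ♟
· · · · · · · ·
· · · · · · · ·
· ♙ · · · · · ·
· · · · · · · ·
♙ · ♙ ♙ ♙ ♙ ♙ ♙
♖ ♘ ♗ ♕ ♔ ♗ ♘ ♖


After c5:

♜ ♞ ♝ ♛ ♚ ♝ ♞ ♜
♟ ♟ · ♟ ♟ ♟ ♟ ♟
· · · · · · · ·
· · ♟ · · · · ·
· ♙ · · · · · ·
· · · · · · · ·
♙ · ♙ ♙ ♙ ♙ ♙ ♙
♖ ♘ ♗ ♕ ♔ ♗ ♘ ♖



  a b c d e f g h
  ─────────────────
8│♜ ♞ ♝ ♛ ♚ ♝ ♞ ♜│8
7│♟ ♟ · ♟ ♟ ♟ ♟ ♟│7
6│· · · · · · · ·│6
5│· · ♟ · · · · ·│5
4│· ♙ · · · · · ·│4
3│· · · · · · · ·│3
2│♙ · ♙ ♙ ♙ ♙ ♙ ♙│2
1│♖ ♘ ♗ ♕ ♔ ♗ ♘ ♖│1
  ─────────────────
  a b c d e f g h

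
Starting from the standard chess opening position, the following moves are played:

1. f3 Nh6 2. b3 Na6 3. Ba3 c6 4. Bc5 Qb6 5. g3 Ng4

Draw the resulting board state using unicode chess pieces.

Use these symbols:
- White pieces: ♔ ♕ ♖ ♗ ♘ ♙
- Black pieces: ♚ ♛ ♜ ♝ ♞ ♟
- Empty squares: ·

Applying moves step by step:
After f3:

♜ ♞ ♝ ♛ ♚ ♝ ♞ ♜
♟ ♟ ♟ ♟ ♟ ♟ ♟ ♟
· · · · · · · ·
· · · · · · · ·
· · · · · · · ·
· · · · · ♙ · ·
♙ ♙ ♙ ♙ ♙ · ♙ ♙
♖ ♘ ♗ ♕ ♔ ♗ ♘ ♖


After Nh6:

♜ ♞ ♝ ♛ ♚ ♝ · ♜
♟ ♟ ♟ ♟ ♟ ♟ ♟ ♟
· · · · · · · ♞
· · · · · · · ·
· · · · · · · ·
· · · · · ♙ · ·
♙ ♙ ♙ ♙ ♙ · ♙ ♙
♖ ♘ ♗ ♕ ♔ ♗ ♘ ♖


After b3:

♜ ♞ ♝ ♛ ♚ ♝ · ♜
♟ ♟ ♟ ♟ ♟ ♟ ♟ ♟
· · · · · · · ♞
· · · · · · · ·
· · · · · · · ·
· ♙ · · · ♙ · ·
♙ · ♙ ♙ ♙ · ♙ ♙
♖ ♘ ♗ ♕ ♔ ♗ ♘ ♖


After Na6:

♜ · ♝ ♛ ♚ ♝ · ♜
♟ ♟ ♟ ♟ ♟ ♟ ♟ ♟
♞ · · · · · · ♞
· · · · · · · ·
· · · · · · · ·
· ♙ · · · ♙ · ·
♙ · ♙ ♙ ♙ · ♙ ♙
♖ ♘ ♗ ♕ ♔ ♗ ♘ ♖


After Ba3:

♜ · ♝ ♛ ♚ ♝ · ♜
♟ ♟ ♟ ♟ ♟ ♟ ♟ ♟
♞ · · · · · · ♞
· · · · · · · ·
· · · · · · · ·
♗ ♙ · · · ♙ · ·
♙ · ♙ ♙ ♙ · ♙ ♙
♖ ♘ · ♕ ♔ ♗ ♘ ♖


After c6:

♜ · ♝ ♛ ♚ ♝ · ♜
♟ ♟ · ♟ ♟ ♟ ♟ ♟
♞ · ♟ · · · · ♞
· · · · · · · ·
· · · · · · · ·
♗ ♙ · · · ♙ · ·
♙ · ♙ ♙ ♙ · ♙ ♙
♖ ♘ · ♕ ♔ ♗ ♘ ♖


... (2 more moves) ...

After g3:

♜ · ♝ · ♚ ♝ · ♜
♟ ♟ · ♟ ♟ ♟ ♟ ♟
♞ ♛ ♟ · · · · ♞
· · ♗ · · · · ·
· · · · · · · ·
· ♙ · · · ♙ ♙ ·
♙ · ♙ ♙ ♙ · · ♙
♖ ♘ · ♕ ♔ ♗ ♘ ♖


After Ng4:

♜ · ♝ · ♚ ♝ · ♜
♟ ♟ · ♟ ♟ ♟ ♟ ♟
♞ ♛ ♟ · · · · ·
· · ♗ · · · · ·
· · · · · · ♞ ·
· ♙ · · · ♙ ♙ ·
♙ · ♙ ♙ ♙ · · ♙
♖ ♘ · ♕ ♔ ♗ ♘ ♖



  a b c d e f g h
  ─────────────────
8│♜ · ♝ · ♚ ♝ · ♜│8
7│♟ ♟ · ♟ ♟ ♟ ♟ ♟│7
6│♞ ♛ ♟ · · · · ·│6
5│· · ♗ · · · · ·│5
4│· · · · · · ♞ ·│4
3│· ♙ · · · ♙ ♙ ·│3
2│♙ · ♙ ♙ ♙ · · ♙│2
1│♖ ♘ · ♕ ♔ ♗ ♘ ♖│1
  ─────────────────
  a b c d e f g h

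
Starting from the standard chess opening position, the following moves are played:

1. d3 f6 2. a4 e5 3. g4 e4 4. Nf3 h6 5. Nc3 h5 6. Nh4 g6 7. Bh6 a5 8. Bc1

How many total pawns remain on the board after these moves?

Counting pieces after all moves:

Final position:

  a b c d e f g h
  ─────────────────
8│♜ ♞ ♝ ♛ ♚ ♝ ♞ ♜│8
7│· ♟ ♟ ♟ · · · ·│7
6│· · · · · ♟ ♟ ·│6
5│♟ · · · · · · ♟│5
4│♙ · · · ♟ · ♙ ♘│4
3│· · ♘ ♙ · · · ·│3
2│· ♙ ♙ · ♙ ♙ · ♙│2
1│♖ · ♗ ♕ ♔ ♗ · ♖│1
  ─────────────────
  a b c d e f g h


16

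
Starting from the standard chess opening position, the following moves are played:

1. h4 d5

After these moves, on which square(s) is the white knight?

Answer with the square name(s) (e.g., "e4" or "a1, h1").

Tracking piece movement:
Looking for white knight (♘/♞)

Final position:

  a b c d e f g h
  ─────────────────
8│♜ ♞ ♝ ♛ ♚ ♝ ♞ ♜│8
7│♟ ♟ ♟ · ♟ ♟ ♟ ♟│7
6│· · · · · · · ·│6
5│· · · ♟ · · · ·│5
4│· · · · · · · ♙│4
3│· · · · · · · ·│3
2│♙ ♙ ♙ ♙ ♙ ♙ ♙ ·│2
1│♖ ♘ ♗ ♕ ♔ ♗ ♘ ♖│1
  ─────────────────
  a b c d e f g h


b1, g1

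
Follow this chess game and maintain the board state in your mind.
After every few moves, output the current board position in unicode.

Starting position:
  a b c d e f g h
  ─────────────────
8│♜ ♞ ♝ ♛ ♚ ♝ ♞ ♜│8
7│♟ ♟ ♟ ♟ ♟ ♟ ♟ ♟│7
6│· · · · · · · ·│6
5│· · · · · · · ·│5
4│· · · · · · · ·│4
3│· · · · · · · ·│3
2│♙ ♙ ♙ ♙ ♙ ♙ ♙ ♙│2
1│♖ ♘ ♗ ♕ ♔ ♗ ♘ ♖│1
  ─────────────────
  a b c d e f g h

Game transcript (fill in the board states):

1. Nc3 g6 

  a b c d e f g h
  ─────────────────
8│♜ ♞ ♝ ♛ ♚ ♝ ♞ ♜│8
7│♟ ♟ ♟ ♟ ♟ ♟ · ♟│7
6│· · · · · · ♟ ·│6
5│· · · · · · · ·│5
4│· · · · · · · ·│4
3│· · ♘ · · · · ·│3
2│♙ ♙ ♙ ♙ ♙ ♙ ♙ ♙│2
1│♖ · ♗ ♕ ♔ ♗ ♘ ♖│1
  ─────────────────
  a b c d e f g h

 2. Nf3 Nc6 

  a b c d e f g h
  ─────────────────
8│♜ · ♝ ♛ ♚ ♝ ♞ ♜│8
7│♟ ♟ ♟ ♟ ♟ ♟ · ♟│7
6│· · ♞ · · · ♟ ·│6
5│· · · · · · · ·│5
4│· · · · · · · ·│4
3│· · ♘ · · ♘ · ·│3
2│♙ ♙ ♙ ♙ ♙ ♙ ♙ ♙│2
1│♖ · ♗ ♕ ♔ ♗ · ♖│1
  ─────────────────
  a b c d e f g h

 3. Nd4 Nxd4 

  a b c d e f g h
  ─────────────────
8│♜ · ♝ ♛ ♚ ♝ ♞ ♜│8
7│♟ ♟ ♟ ♟ ♟ ♟ · ♟│7
6│· · · · · · ♟ ·│6
5│· · · · · · · ·│5
4│· · · ♞ · · · ·│4
3│· · ♘ · · · · ·│3
2│♙ ♙ ♙ ♙ ♙ ♙ ♙ ♙│2
1│♖ · ♗ ♕ ♔ ♗ · ♖│1
  ─────────────────
  a b c d e f g h

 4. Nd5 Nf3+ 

  a b c d e f g h
  ─────────────────
8│♜ · ♝ ♛ ♚ ♝ ♞ ♜│8
7│♟ ♟ ♟ ♟ ♟ ♟ · ♟│7
6│· · · · · · ♟ ·│6
5│· · · ♘ · · · ·│5
4│· · · · · · · ·│4
3│· · · · · ♞ · ·│3
2│♙ ♙ ♙ ♙ ♙ ♙ ♙ ♙│2
1│♖ · ♗ ♕ ♔ ♗ · ♖│1
  ─────────────────
  a b c d e f g h

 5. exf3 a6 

  a b c d e f g h
  ─────────────────
8│♜ · ♝ ♛ ♚ ♝ ♞ ♜│8
7│· ♟ ♟ ♟ ♟ ♟ · ♟│7
6│♟ · · · · · ♟ ·│6
5│· · · ♘ · · · ·│5
4│· · · · · · · ·│4
3│· · · · · ♙ · ·│3
2│♙ ♙ ♙ ♙ · ♙ ♙ ♙│2
1│♖ · ♗ ♕ ♔ ♗ · ♖│1
  ─────────────────
  a b c d e f g h



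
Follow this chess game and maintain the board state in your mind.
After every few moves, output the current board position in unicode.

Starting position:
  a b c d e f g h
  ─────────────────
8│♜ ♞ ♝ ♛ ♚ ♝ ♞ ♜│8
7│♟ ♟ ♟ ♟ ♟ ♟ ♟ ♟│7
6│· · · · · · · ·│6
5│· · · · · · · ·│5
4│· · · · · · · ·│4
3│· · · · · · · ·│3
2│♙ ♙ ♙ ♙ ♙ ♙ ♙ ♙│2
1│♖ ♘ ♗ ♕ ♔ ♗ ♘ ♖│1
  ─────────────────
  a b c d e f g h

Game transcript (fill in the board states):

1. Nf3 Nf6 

  a b c d e f g h
  ─────────────────
8│♜ ♞ ♝ ♛ ♚ ♝ · ♜│8
7│♟ ♟ ♟ ♟ ♟ ♟ ♟ ♟│7
6│· · · · · ♞ · ·│6
5│· · · · · · · ·│5
4│· · · · · · · ·│4
3│· · · · · ♘ · ·│3
2│♙ ♙ ♙ ♙ ♙ ♙ ♙ ♙│2
1│♖ ♘ ♗ ♕ ♔ ♗ · ♖│1
  ─────────────────
  a b c d e f g h

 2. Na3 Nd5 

  a b c d e f g h
  ─────────────────
8│♜ ♞ ♝ ♛ ♚ ♝ · ♜│8
7│♟ ♟ ♟ ♟ ♟ ♟ ♟ ♟│7
6│· · · · · · · ·│6
5│· · · ♞ · · · ·│5
4│· · · · · · · ·│4
3│♘ · · · · ♘ · ·│3
2│♙ ♙ ♙ ♙ ♙ ♙ ♙ ♙│2
1│♖ · ♗ ♕ ♔ ♗ · ♖│1
  ─────────────────
  a b c d e f g h

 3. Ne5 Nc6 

  a b c d e f g h
  ─────────────────
8│♜ · ♝ ♛ ♚ ♝ · ♜│8
7│♟ ♟ ♟ ♟ ♟ ♟ ♟ ♟│7
6│· · ♞ · · · · ·│6
5│· · · ♞ ♘ · · ·│5
4│· · · · · · · ·│4
3│♘ · · · · · · ·│3
2│♙ ♙ ♙ ♙ ♙ ♙ ♙ ♙│2
1│♖ · ♗ ♕ ♔ ♗ · ♖│1
  ─────────────────
  a b c d e f g h



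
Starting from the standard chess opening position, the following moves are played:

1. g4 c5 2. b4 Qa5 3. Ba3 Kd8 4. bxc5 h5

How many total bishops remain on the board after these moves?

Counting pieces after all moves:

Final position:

  a b c d e f g h
  ─────────────────
8│♜ ♞ ♝ ♚ · ♝ ♞ ♜│8
7│♟ ♟ · ♟ ♟ ♟ ♟ ·│7
6│· · · · · · · ·│6
5│♛ · ♙ · · · · ♟│5
4│· · · · · · ♙ ·│4
3│♗ · · · · · · ·│3
2│♙ · ♙ ♙ ♙ ♙ · ♙│2
1│♖ ♘ · ♕ ♔ ♗ ♘ ♖│1
  ─────────────────
  a b c d e f g h


4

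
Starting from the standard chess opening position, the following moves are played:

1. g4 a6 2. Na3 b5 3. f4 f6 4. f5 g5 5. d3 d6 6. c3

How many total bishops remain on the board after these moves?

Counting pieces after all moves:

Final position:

  a b c d e f g h
  ─────────────────
8│♜ ♞ ♝ ♛ ♚ ♝ ♞ ♜│8
7│· · ♟ · ♟ · · ♟│7
6│♟ · · ♟ · ♟ · ·│6
5│· ♟ · · · ♙ ♟ ·│5
4│· · · · · · ♙ ·│4
3│♘ · ♙ ♙ · · · ·│3
2│♙ ♙ · · ♙ · · ♙│2
1│♖ · ♗ ♕ ♔ ♗ ♘ ♖│1
  ─────────────────
  a b c d e f g h


4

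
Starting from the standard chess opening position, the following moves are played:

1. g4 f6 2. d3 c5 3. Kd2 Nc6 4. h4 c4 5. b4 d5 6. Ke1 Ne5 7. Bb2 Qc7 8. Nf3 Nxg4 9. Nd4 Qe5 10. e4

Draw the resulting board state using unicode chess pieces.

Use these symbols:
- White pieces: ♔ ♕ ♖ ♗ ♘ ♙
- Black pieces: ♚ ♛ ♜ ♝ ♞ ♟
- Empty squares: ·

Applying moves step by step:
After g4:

♜ ♞ ♝ ♛ ♚ ♝ ♞ ♜
♟ ♟ ♟ ♟ ♟ ♟ ♟ ♟
· · · · · · · ·
· · · · · · · ·
· · · · · · ♙ ·
· · · · · · · ·
♙ ♙ ♙ ♙ ♙ ♙ · ♙
♖ ♘ ♗ ♕ ♔ ♗ ♘ ♖


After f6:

♜ ♞ ♝ ♛ ♚ ♝ ♞ ♜
♟ ♟ ♟ ♟ ♟ · ♟ ♟
· · · · · ♟ · ·
· · · · · · · ·
· · · · · · ♙ ·
· · · · · · · ·
♙ ♙ ♙ ♙ ♙ ♙ · ♙
♖ ♘ ♗ ♕ ♔ ♗ ♘ ♖


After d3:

♜ ♞ ♝ ♛ ♚ ♝ ♞ ♜
♟ ♟ ♟ ♟ ♟ · ♟ ♟
· · · · · ♟ · ·
· · · · · · · ·
· · · · · · ♙ ·
· · · ♙ · · · ·
♙ ♙ ♙ · ♙ ♙ · ♙
♖ ♘ ♗ ♕ ♔ ♗ ♘ ♖


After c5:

♜ ♞ ♝ ♛ ♚ ♝ ♞ ♜
♟ ♟ · ♟ ♟ · ♟ ♟
· · · · · ♟ · ·
· · ♟ · · · · ·
· · · · · · ♙ ·
· · · ♙ · · · ·
♙ ♙ ♙ · ♙ ♙ · ♙
♖ ♘ ♗ ♕ ♔ ♗ ♘ ♖


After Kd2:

♜ ♞ ♝ ♛ ♚ ♝ ♞ ♜
♟ ♟ · ♟ ♟ · ♟ ♟
· · · · · ♟ · ·
· · ♟ · · · · ·
· · · · · · ♙ ·
· · · ♙ · · · ·
♙ ♙ ♙ ♔ ♙ ♙ · ♙
♖ ♘ ♗ ♕ · ♗ ♘ ♖


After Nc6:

♜ · ♝ ♛ ♚ ♝ ♞ ♜
♟ ♟ · ♟ ♟ · ♟ ♟
· · ♞ · · ♟ · ·
· · ♟ · · · · ·
· · · · · · ♙ ·
· · · ♙ · · · ·
♙ ♙ ♙ ♔ ♙ ♙ · ♙
♖ ♘ ♗ ♕ · ♗ ♘ ♖


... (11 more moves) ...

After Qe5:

♜ · ♝ · ♚ ♝ ♞ ♜
♟ ♟ · · ♟ · ♟ ♟
· · · · · ♟ · ·
· · · ♟ ♛ · · ·
· ♙ ♟ ♘ · · ♞ ♙
· · · ♙ · · · ·
♙ ♗ ♙ · ♙ ♙ · ·
♖ ♘ · ♕ ♔ ♗ · ♖


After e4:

♜ · ♝ · ♚ ♝ ♞ ♜
♟ ♟ · · ♟ · ♟ ♟
· · · · · ♟ · ·
· · · ♟ ♛ · · ·
· ♙ ♟ ♘ ♙ · ♞ ♙
· · · ♙ · · · ·
♙ ♗ ♙ · · ♙ · ·
♖ ♘ · ♕ ♔ ♗ · ♖



  a b c d e f g h
  ─────────────────
8│♜ · ♝ · ♚ ♝ ♞ ♜│8
7│♟ ♟ · · ♟ · ♟ ♟│7
6│· · · · · ♟ · ·│6
5│· · · ♟ ♛ · · ·│5
4│· ♙ ♟ ♘ ♙ · ♞ ♙│4
3│· · · ♙ · · · ·│3
2│♙ ♗ ♙ · · ♙ · ·│2
1│♖ ♘ · ♕ ♔ ♗ · ♖│1
  ─────────────────
  a b c d e f g h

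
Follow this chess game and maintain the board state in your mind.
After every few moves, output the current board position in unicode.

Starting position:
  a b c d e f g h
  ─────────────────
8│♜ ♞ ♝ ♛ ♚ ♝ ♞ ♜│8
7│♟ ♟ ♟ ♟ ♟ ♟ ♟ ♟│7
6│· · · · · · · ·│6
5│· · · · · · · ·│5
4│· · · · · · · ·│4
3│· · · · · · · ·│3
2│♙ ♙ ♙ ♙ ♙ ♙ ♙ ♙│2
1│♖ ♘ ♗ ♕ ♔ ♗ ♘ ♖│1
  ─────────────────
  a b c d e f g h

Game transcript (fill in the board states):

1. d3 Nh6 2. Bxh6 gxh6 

  a b c d e f g h
  ─────────────────
8│♜ ♞ ♝ ♛ ♚ ♝ · ♜│8
7│♟ ♟ ♟ ♟ ♟ ♟ · ♟│7
6│· · · · · · · ♟│6
5│· · · · · · · ·│5
4│· · · · · · · ·│4
3│· · · ♙ · · · ·│3
2│♙ ♙ ♙ · ♙ ♙ ♙ ♙│2
1│♖ ♘ · ♕ ♔ ♗ ♘ ♖│1
  ─────────────────
  a b c d e f g h

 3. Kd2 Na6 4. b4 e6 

  a b c d e f g h
  ─────────────────
8│♜ · ♝ ♛ ♚ ♝ · ♜│8
7│♟ ♟ ♟ ♟ · ♟ · ♟│7
6│♞ · · · ♟ · · ♟│6
5│· · · · · · · ·│5
4│· ♙ · · · · · ·│4
3│· · · ♙ · · · ·│3
2│♙ · ♙ ♔ ♙ ♙ ♙ ♙│2
1│♖ ♘ · ♕ · ♗ ♘ ♖│1
  ─────────────────
  a b c d e f g h

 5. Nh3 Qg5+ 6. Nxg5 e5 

  a b c d e f g h
  ─────────────────
8│♜ · ♝ · ♚ ♝ · ♜│8
7│♟ ♟ ♟ ♟ · ♟ · ♟│7
6│♞ · · · · · · ♟│6
5│· · · · ♟ · ♘ ·│5
4│· ♙ · · · · · ·│4
3│· · · ♙ · · · ·│3
2│♙ · ♙ ♔ ♙ ♙ ♙ ♙│2
1│♖ ♘ · ♕ · ♗ · ♖│1
  ─────────────────
  a b c d e f g h

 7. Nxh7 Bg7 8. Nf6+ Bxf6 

  a b c d e f g h
  ─────────────────
8│♜ · ♝ · ♚ · · ♜│8
7│♟ ♟ ♟ ♟ · ♟ · ·│7
6│♞ · · · · ♝ · ♟│6
5│· · · · ♟ · · ·│5
4│· ♙ · · · · · ·│4
3│· · · ♙ · · · ·│3
2│♙ · ♙ ♔ ♙ ♙ ♙ ♙│2
1│♖ ♘ · ♕ · ♗ · ♖│1
  ─────────────────
  a b c d e f g h

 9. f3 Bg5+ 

  a b c d e f g h
  ─────────────────
8│♜ · ♝ · ♚ · · ♜│8
7│♟ ♟ ♟ ♟ · ♟ · ·│7
6│♞ · · · · · · ♟│6
5│· · · · ♟ · ♝ ·│5
4│· ♙ · · · · · ·│4
3│· · · ♙ · ♙ · ·│3
2│♙ · ♙ ♔ ♙ · ♙ ♙│2
1│♖ ♘ · ♕ · ♗ · ♖│1
  ─────────────────
  a b c d e f g h


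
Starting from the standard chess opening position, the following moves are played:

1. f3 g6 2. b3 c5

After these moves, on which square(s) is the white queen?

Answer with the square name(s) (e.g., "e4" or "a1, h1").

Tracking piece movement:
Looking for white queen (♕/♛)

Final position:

  a b c d e f g h
  ─────────────────
8│♜ ♞ ♝ ♛ ♚ ♝ ♞ ♜│8
7│♟ ♟ · ♟ ♟ ♟ · ♟│7
6│· · · · · · ♟ ·│6
5│· · ♟ · · · · ·│5
4│· · · · · · · ·│4
3│· ♙ · · · ♙ · ·│3
2│♙ · ♙ ♙ ♙ · ♙ ♙│2
1│♖ ♘ ♗ ♕ ♔ ♗ ♘ ♖│1
  ─────────────────
  a b c d e f g h


d1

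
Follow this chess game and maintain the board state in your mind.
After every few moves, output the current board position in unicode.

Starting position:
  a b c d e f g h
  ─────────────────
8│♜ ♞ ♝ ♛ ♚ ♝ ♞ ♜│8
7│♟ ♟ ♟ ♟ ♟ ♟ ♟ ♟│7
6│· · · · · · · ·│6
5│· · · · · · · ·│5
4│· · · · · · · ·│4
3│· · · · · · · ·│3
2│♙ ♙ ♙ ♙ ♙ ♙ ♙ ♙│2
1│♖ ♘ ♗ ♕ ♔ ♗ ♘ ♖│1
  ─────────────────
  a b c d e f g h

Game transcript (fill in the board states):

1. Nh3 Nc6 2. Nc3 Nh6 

  a b c d e f g h
  ─────────────────
8│♜ · ♝ ♛ ♚ ♝ · ♜│8
7│♟ ♟ ♟ ♟ ♟ ♟ ♟ ♟│7
6│· · ♞ · · · · ♞│6
5│· · · · · · · ·│5
4│· · · · · · · ·│4
3│· · ♘ · · · · ♘│3
2│♙ ♙ ♙ ♙ ♙ ♙ ♙ ♙│2
1│♖ · ♗ ♕ ♔ ♗ · ♖│1
  ─────────────────
  a b c d e f g h

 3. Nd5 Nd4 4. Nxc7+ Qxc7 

  a b c d e f g h
  ─────────────────
8│♜ · ♝ · ♚ ♝ · ♜│8
7│♟ ♟ ♛ ♟ ♟ ♟ ♟ ♟│7
6│· · · · · · · ♞│6
5│· · · · · · · ·│5
4│· · · ♞ · · · ·│4
3│· · · · · · · ♘│3
2│♙ ♙ ♙ ♙ ♙ ♙ ♙ ♙│2
1│♖ · ♗ ♕ ♔ ♗ · ♖│1
  ─────────────────
  a b c d e f g h

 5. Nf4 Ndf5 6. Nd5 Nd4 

  a b c d e f g h
  ─────────────────
8│♜ · ♝ · ♚ ♝ · ♜│8
7│♟ ♟ ♛ ♟ ♟ ♟ ♟ ♟│7
6│· · · · · · · ♞│6
5│· · · ♘ · · · ·│5
4│· · · ♞ · · · ·│4
3│· · · · · · · ·│3
2│♙ ♙ ♙ ♙ ♙ ♙ ♙ ♙│2
1│♖ · ♗ ♕ ♔ ♗ · ♖│1
  ─────────────────
  a b c d e f g h

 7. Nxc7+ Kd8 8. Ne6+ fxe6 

  a b c d e f g h
  ─────────────────
8│♜ · ♝ ♚ · ♝ · ♜│8
7│♟ ♟ · ♟ ♟ · ♟ ♟│7
6│· · · · ♟ · · ♞│6
5│· · · · · · · ·│5
4│· · · ♞ · · · ·│4
3│· · · · · · · ·│3
2│♙ ♙ ♙ ♙ ♙ ♙ ♙ ♙│2
1│♖ · ♗ ♕ ♔ ♗ · ♖│1
  ─────────────────
  a b c d e f g h



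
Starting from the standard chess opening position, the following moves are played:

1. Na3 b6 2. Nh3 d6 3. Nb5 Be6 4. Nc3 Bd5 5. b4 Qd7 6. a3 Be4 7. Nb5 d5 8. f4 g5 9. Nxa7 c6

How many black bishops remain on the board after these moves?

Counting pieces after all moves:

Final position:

  a b c d e f g h
  ─────────────────
8│♜ ♞ · · ♚ ♝ ♞ ♜│8
7│♘ · · ♛ ♟ ♟ · ♟│7
6│· ♟ ♟ · · · · ·│6
5│· · · ♟ · · ♟ ·│5
4│· ♙ · · ♝ ♙ · ·│4
3│♙ · · · · · · ♘│3
2│· · ♙ ♙ ♙ · ♙ ♙│2
1│♖ · ♗ ♕ ♔ ♗ · ♖│1
  ─────────────────
  a b c d e f g h


2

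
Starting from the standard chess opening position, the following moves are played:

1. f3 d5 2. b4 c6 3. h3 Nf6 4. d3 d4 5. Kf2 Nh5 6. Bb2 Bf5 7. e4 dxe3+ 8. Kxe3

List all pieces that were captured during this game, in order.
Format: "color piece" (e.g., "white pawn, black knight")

Tracking captures:
  dxe3+: captured white pawn
  Kxe3: captured black pawn

white pawn, black pawn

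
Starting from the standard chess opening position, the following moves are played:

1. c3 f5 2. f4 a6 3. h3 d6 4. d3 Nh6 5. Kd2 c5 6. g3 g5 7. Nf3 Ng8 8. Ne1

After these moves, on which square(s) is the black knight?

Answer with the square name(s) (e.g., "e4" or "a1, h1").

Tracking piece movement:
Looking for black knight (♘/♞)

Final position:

  a b c d e f g h
  ─────────────────
8│♜ ♞ ♝ ♛ ♚ ♝ ♞ ♜│8
7│· ♟ · · ♟ · · ♟│7
6│♟ · · ♟ · · · ·│6
5│· · ♟ · · ♟ ♟ ·│5
4│· · · · · ♙ · ·│4
3│· · ♙ ♙ · · ♙ ♙│3
2│♙ ♙ · ♔ ♙ · · ·│2
1│♖ ♘ ♗ ♕ ♘ ♗ · ♖│1
  ─────────────────
  a b c d e f g h


b8, g8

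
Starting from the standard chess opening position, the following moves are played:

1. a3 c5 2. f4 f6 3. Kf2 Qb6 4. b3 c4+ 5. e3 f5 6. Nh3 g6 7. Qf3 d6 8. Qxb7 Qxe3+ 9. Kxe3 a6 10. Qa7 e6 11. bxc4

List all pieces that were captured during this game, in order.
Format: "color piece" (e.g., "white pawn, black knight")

Tracking captures:
  Qxb7: captured black pawn
  Qxe3+: captured white pawn
  Kxe3: captured black queen
  bxc4: captured black pawn

black pawn, white pawn, black queen, black pawn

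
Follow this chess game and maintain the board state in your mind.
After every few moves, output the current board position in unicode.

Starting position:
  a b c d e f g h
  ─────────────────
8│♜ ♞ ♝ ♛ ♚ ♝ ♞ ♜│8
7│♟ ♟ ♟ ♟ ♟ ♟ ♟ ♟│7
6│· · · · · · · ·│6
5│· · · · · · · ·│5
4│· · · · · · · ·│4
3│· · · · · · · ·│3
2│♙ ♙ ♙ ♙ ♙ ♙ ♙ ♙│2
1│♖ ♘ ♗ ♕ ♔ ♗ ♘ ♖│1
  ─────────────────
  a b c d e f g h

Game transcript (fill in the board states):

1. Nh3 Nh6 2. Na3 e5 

  a b c d e f g h
  ─────────────────
8│♜ ♞ ♝ ♛ ♚ ♝ · ♜│8
7│♟ ♟ ♟ ♟ · ♟ ♟ ♟│7
6│· · · · · · · ♞│6
5│· · · · ♟ · · ·│5
4│· · · · · · · ·│4
3│♘ · · · · · · ♘│3
2│♙ ♙ ♙ ♙ ♙ ♙ ♙ ♙│2
1│♖ · ♗ ♕ ♔ ♗ · ♖│1
  ─────────────────
  a b c d e f g h

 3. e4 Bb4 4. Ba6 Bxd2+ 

  a b c d e f g h
  ─────────────────
8│♜ ♞ ♝ ♛ ♚ · · ♜│8
7│♟ ♟ ♟ ♟ · ♟ ♟ ♟│7
6│♗ · · · · · · ♞│6
5│· · · · ♟ · · ·│5
4│· · · · ♙ · · ·│4
3│♘ · · · · · · ♘│3
2│♙ ♙ ♙ ♝ · ♙ ♙ ♙│2
1│♖ · ♗ ♕ ♔ · · ♖│1
  ─────────────────
  a b c d e f g h

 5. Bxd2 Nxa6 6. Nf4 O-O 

  a b c d e f g h
  ─────────────────
8│♜ · ♝ ♛ · ♜ ♚ ·│8
7│♟ ♟ ♟ ♟ · ♟ ♟ ♟│7
6│♞ · · · · · · ♞│6
5│· · · · ♟ · · ·│5
4│· · · · ♙ ♘ · ·│4
3│♘ · · · · · · ·│3
2│♙ ♙ ♙ ♗ · ♙ ♙ ♙│2
1│♖ · · ♕ ♔ · · ♖│1
  ─────────────────
  a b c d e f g h

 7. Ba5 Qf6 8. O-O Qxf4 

  a b c d e f g h
  ─────────────────
8│♜ · ♝ · · ♜ ♚ ·│8
7│♟ ♟ ♟ ♟ · ♟ ♟ ♟│7
6│♞ · · · · · · ♞│6
5│♗ · · · ♟ · · ·│5
4│· · · · ♙ ♛ · ·│4
3│♘ · · · · · · ·│3
2│♙ ♙ ♙ · · ♙ ♙ ♙│2
1│♖ · · ♕ · ♖ ♔ ·│1
  ─────────────────
  a b c d e f g h

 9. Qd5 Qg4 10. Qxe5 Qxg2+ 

  a b c d e f g h
  ─────────────────
8│♜ · ♝ · · ♜ ♚ ·│8
7│♟ ♟ ♟ ♟ · ♟ ♟ ♟│7
6│♞ · · · · · · ♞│6
5│♗ · · · ♕ · · ·│5
4│· · · · ♙ · · ·│4
3│♘ · · · · · · ·│3
2│♙ ♙ ♙ · · ♙ ♛ ♙│2
1│♖ · · · · ♖ ♔ ·│1
  ─────────────────
  a b c d e f g h



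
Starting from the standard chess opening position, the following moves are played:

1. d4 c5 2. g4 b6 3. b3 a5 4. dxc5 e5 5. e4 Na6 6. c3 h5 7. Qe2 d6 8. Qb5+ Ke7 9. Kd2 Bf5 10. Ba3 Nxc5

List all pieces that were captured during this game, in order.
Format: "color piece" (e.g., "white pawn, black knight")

Tracking captures:
  dxc5: captured black pawn
  Nxc5: captured white pawn

black pawn, white pawn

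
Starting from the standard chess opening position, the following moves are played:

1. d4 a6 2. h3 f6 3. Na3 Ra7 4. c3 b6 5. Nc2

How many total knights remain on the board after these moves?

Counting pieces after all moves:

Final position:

  a b c d e f g h
  ─────────────────
8│· ♞ ♝ ♛ ♚ ♝ ♞ ♜│8
7│♜ · ♟ ♟ ♟ · ♟ ♟│7
6│♟ ♟ · · · ♟ · ·│6
5│· · · · · · · ·│5
4│· · · ♙ · · · ·│4
3│· · ♙ · · · · ♙│3
2│♙ ♙ ♘ · ♙ ♙ ♙ ·│2
1│♖ · ♗ ♕ ♔ ♗ ♘ ♖│1
  ─────────────────
  a b c d e f g h


4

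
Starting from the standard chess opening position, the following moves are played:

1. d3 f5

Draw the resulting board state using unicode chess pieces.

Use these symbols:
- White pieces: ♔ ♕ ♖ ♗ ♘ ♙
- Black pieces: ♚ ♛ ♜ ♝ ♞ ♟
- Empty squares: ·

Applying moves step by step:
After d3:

♜ ♞ ♝ ♛ ♚ ♝ ♞ ♜
♟ ♟ ♟ ♟ ♟ ♟ ♟ ♟
· · · · · · · ·
· · · · · · · ·
· · · · · · · ·
· · · ♙ · · · ·
♙ ♙ ♙ · ♙ ♙ ♙ ♙
♖ ♘ ♗ ♕ ♔ ♗ ♘ ♖


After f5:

♜ ♞ ♝ ♛ ♚ ♝ ♞ ♜
♟ ♟ ♟ ♟ ♟ · ♟ ♟
· · · · · · · ·
· · · · · ♟ · ·
· · · · · · · ·
· · · ♙ · · · ·
♙ ♙ ♙ · ♙ ♙ ♙ ♙
♖ ♘ ♗ ♕ ♔ ♗ ♘ ♖



  a b c d e f g h
  ─────────────────
8│♜ ♞ ♝ ♛ ♚ ♝ ♞ ♜│8
7│♟ ♟ ♟ ♟ ♟ · ♟ ♟│7
6│· · · · · · · ·│6
5│· · · · · ♟ · ·│5
4│· · · · · · · ·│4
3│· · · ♙ · · · ·│3
2│♙ ♙ ♙ · ♙ ♙ ♙ ♙│2
1│♖ ♘ ♗ ♕ ♔ ♗ ♘ ♖│1
  ─────────────────
  a b c d e f g h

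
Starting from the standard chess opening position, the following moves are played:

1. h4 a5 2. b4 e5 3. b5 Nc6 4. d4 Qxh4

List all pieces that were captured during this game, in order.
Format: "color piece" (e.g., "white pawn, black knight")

Tracking captures:
  Qxh4: captured white pawn

white pawn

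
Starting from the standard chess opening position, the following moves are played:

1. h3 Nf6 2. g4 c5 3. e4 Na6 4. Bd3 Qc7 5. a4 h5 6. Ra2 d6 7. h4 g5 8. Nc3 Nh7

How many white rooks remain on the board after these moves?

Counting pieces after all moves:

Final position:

  a b c d e f g h
  ─────────────────
8│♜ · ♝ · ♚ ♝ · ♜│8
7│♟ ♟ ♛ · ♟ ♟ · ♞│7
6│♞ · · ♟ · · · ·│6
5│· · ♟ · · · ♟ ♟│5
4│♙ · · · ♙ · ♙ ♙│4
3│· · ♘ ♗ · · · ·│3
2│♖ ♙ ♙ ♙ · ♙ · ·│2
1│· · ♗ ♕ ♔ · ♘ ♖│1
  ─────────────────
  a b c d e f g h


2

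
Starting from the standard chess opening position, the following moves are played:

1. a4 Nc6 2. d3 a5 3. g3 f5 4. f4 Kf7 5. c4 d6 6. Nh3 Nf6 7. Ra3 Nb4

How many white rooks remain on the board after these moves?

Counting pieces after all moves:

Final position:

  a b c d e f g h
  ─────────────────
8│♜ · ♝ ♛ · ♝ · ♜│8
7│· ♟ ♟ · ♟ ♚ ♟ ♟│7
6│· · · ♟ · ♞ · ·│6
5│♟ · · · · ♟ · ·│5
4│♙ ♞ ♙ · · ♙ · ·│4
3│♖ · · ♙ · · ♙ ♘│3
2│· ♙ · · ♙ · · ♙│2
1│· ♘ ♗ ♕ ♔ ♗ · ♖│1
  ─────────────────
  a b c d e f g h


2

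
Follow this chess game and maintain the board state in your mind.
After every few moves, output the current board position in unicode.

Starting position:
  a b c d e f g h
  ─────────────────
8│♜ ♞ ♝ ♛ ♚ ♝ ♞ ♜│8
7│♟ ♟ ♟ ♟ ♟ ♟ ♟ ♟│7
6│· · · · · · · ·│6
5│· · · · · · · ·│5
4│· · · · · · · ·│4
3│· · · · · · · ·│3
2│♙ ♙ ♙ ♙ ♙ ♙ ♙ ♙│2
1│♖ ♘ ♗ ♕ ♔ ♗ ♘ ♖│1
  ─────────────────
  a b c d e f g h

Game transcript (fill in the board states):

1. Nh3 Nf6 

  a b c d e f g h
  ─────────────────
8│♜ ♞ ♝ ♛ ♚ ♝ · ♜│8
7│♟ ♟ ♟ ♟ ♟ ♟ ♟ ♟│7
6│· · · · · ♞ · ·│6
5│· · · · · · · ·│5
4│· · · · · · · ·│4
3│· · · · · · · ♘│3
2│♙ ♙ ♙ ♙ ♙ ♙ ♙ ♙│2
1│♖ ♘ ♗ ♕ ♔ ♗ · ♖│1
  ─────────────────
  a b c d e f g h

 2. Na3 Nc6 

  a b c d e f g h
  ─────────────────
8│♜ · ♝ ♛ ♚ ♝ · ♜│8
7│♟ ♟ ♟ ♟ ♟ ♟ ♟ ♟│7
6│· · ♞ · · ♞ · ·│6
5│· · · · · · · ·│5
4│· · · · · · · ·│4
3│♘ · · · · · · ♘│3
2│♙ ♙ ♙ ♙ ♙ ♙ ♙ ♙│2
1│♖ · ♗ ♕ ♔ ♗ · ♖│1
  ─────────────────
  a b c d e f g h

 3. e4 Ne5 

  a b c d e f g h
  ─────────────────
8│♜ · ♝ ♛ ♚ ♝ · ♜│8
7│♟ ♟ ♟ ♟ ♟ ♟ ♟ ♟│7
6│· · · · · ♞ · ·│6
5│· · · · ♞ · · ·│5
4│· · · · ♙ · · ·│4
3│♘ · · · · · · ♘│3
2│♙ ♙ ♙ ♙ · ♙ ♙ ♙│2
1│♖ · ♗ ♕ ♔ ♗ · ♖│1
  ─────────────────
  a b c d e f g h

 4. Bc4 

  a b c d e f g h
  ─────────────────
8│♜ · ♝ ♛ ♚ ♝ · ♜│8
7│♟ ♟ ♟ ♟ ♟ ♟ ♟ ♟│7
6│· · · · · ♞ · ·│6
5│· · · · ♞ · · ·│5
4│· · ♗ · ♙ · · ·│4
3│♘ · · · · · · ♘│3
2│♙ ♙ ♙ ♙ · ♙ ♙ ♙│2
1│♖ · ♗ ♕ ♔ · · ♖│1
  ─────────────────
  a b c d e f g h


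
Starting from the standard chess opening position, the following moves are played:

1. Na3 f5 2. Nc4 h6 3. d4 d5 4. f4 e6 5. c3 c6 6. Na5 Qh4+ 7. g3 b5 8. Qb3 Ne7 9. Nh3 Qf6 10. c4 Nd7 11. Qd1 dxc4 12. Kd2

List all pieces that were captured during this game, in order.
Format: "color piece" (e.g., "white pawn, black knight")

Tracking captures:
  dxc4: captured white pawn

white pawn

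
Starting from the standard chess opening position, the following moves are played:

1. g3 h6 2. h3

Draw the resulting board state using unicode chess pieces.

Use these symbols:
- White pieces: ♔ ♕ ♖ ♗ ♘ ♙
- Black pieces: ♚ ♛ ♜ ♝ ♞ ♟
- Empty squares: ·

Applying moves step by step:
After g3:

♜ ♞ ♝ ♛ ♚ ♝ ♞ ♜
♟ ♟ ♟ ♟ ♟ ♟ ♟ ♟
· · · · · · · ·
· · · · · · · ·
· · · · · · · ·
· · · · · · ♙ ·
♙ ♙ ♙ ♙ ♙ ♙ · ♙
♖ ♘ ♗ ♕ ♔ ♗ ♘ ♖


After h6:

♜ ♞ ♝ ♛ ♚ ♝ ♞ ♜
♟ ♟ ♟ ♟ ♟ ♟ ♟ ·
· · · · · · · ♟
· · · · · · · ·
· · · · · · · ·
· · · · · · ♙ ·
♙ ♙ ♙ ♙ ♙ ♙ · ♙
♖ ♘ ♗ ♕ ♔ ♗ ♘ ♖


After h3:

♜ ♞ ♝ ♛ ♚ ♝ ♞ ♜
♟ ♟ ♟ ♟ ♟ ♟ ♟ ·
· · · · · · · ♟
· · · · · · · ·
· · · · · · · ·
· · · · · · ♙ ♙
♙ ♙ ♙ ♙ ♙ ♙ · ·
♖ ♘ ♗ ♕ ♔ ♗ ♘ ♖



  a b c d e f g h
  ─────────────────
8│♜ ♞ ♝ ♛ ♚ ♝ ♞ ♜│8
7│♟ ♟ ♟ ♟ ♟ ♟ ♟ ·│7
6│· · · · · · · ♟│6
5│· · · · · · · ·│5
4│· · · · · · · ·│4
3│· · · · · · ♙ ♙│3
2│♙ ♙ ♙ ♙ ♙ ♙ · ·│2
1│♖ ♘ ♗ ♕ ♔ ♗ ♘ ♖│1
  ─────────────────
  a b c d e f g h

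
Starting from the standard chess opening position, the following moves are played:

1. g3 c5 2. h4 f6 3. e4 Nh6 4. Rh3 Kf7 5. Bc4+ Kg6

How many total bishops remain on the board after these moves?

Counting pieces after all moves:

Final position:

  a b c d e f g h
  ─────────────────
8│♜ ♞ ♝ ♛ · ♝ · ♜│8
7│♟ ♟ · ♟ ♟ · ♟ ♟│7
6│· · · · · ♟ ♚ ♞│6
5│· · ♟ · · · · ·│5
4│· · ♗ · ♙ · · ♙│4
3│· · · · · · ♙ ♖│3
2│♙ ♙ ♙ ♙ · ♙ · ·│2
1│♖ ♘ ♗ ♕ ♔ · ♘ ·│1
  ─────────────────
  a b c d e f g h


4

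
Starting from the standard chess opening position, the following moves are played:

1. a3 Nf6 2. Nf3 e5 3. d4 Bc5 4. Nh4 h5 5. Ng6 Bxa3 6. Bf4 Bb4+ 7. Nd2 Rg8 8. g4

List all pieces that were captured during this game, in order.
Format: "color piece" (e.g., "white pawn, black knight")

Tracking captures:
  Bxa3: captured white pawn

white pawn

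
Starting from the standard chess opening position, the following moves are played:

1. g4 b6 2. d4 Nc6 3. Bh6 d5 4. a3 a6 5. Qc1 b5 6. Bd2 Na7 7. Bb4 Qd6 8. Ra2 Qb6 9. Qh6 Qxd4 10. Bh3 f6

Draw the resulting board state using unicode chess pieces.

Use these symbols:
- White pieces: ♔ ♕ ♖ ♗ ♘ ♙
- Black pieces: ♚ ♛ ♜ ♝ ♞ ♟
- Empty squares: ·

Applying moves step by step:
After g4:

♜ ♞ ♝ ♛ ♚ ♝ ♞ ♜
♟ ♟ ♟ ♟ ♟ ♟ ♟ ♟
· · · · · · · ·
· · · · · · · ·
· · · · · · ♙ ·
· · · · · · · ·
♙ ♙ ♙ ♙ ♙ ♙ · ♙
♖ ♘ ♗ ♕ ♔ ♗ ♘ ♖


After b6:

♜ ♞ ♝ ♛ ♚ ♝ ♞ ♜
♟ · ♟ ♟ ♟ ♟ ♟ ♟
· ♟ · · · · · ·
· · · · · · · ·
· · · · · · ♙ ·
· · · · · · · ·
♙ ♙ ♙ ♙ ♙ ♙ · ♙
♖ ♘ ♗ ♕ ♔ ♗ ♘ ♖


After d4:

♜ ♞ ♝ ♛ ♚ ♝ ♞ ♜
♟ · ♟ ♟ ♟ ♟ ♟ ♟
· ♟ · · · · · ·
· · · · · · · ·
· · · ♙ · · ♙ ·
· · · · · · · ·
♙ ♙ ♙ · ♙ ♙ · ♙
♖ ♘ ♗ ♕ ♔ ♗ ♘ ♖


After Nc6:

♜ · ♝ ♛ ♚ ♝ ♞ ♜
♟ · ♟ ♟ ♟ ♟ ♟ ♟
· ♟ ♞ · · · · ·
· · · · · · · ·
· · · ♙ · · ♙ ·
· · · · · · · ·
♙ ♙ ♙ · ♙ ♙ · ♙
♖ ♘ ♗ ♕ ♔ ♗ ♘ ♖


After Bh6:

♜ · ♝ ♛ ♚ ♝ ♞ ♜
♟ · ♟ ♟ ♟ ♟ ♟ ♟
· ♟ ♞ · · · · ♗
· · · · · · · ·
· · · ♙ · · ♙ ·
· · · · · · · ·
♙ ♙ ♙ · ♙ ♙ · ♙
♖ ♘ · ♕ ♔ ♗ ♘ ♖


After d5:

♜ · ♝ ♛ ♚ ♝ ♞ ♜
♟ · ♟ · ♟ ♟ ♟ ♟
· ♟ ♞ · · · · ♗
· · · ♟ · · · ·
· · · ♙ · · ♙ ·
· · · · · · · ·
♙ ♙ ♙ · ♙ ♙ · ♙
♖ ♘ · ♕ ♔ ♗ ♘ ♖


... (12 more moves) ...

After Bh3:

♜ · ♝ · ♚ ♝ ♞ ♜
♞ · ♟ · ♟ ♟ ♟ ♟
♟ · · · · · · ♕
· ♟ · ♟ · · · ·
· ♗ · ♛ · · ♙ ·
♙ · · · · · · ♗
♖ ♙ ♙ · ♙ ♙ · ♙
· ♘ · · ♔ · ♘ ♖


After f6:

♜ · ♝ · ♚ ♝ ♞ ♜
♞ · ♟ · ♟ · ♟ ♟
♟ · · · · ♟ · ♕
· ♟ · ♟ · · · ·
· ♗ · ♛ · · ♙ ·
♙ · · · · · · ♗
♖ ♙ ♙ · ♙ ♙ · ♙
· ♘ · · ♔ · ♘ ♖



  a b c d e f g h
  ─────────────────
8│♜ · ♝ · ♚ ♝ ♞ ♜│8
7│♞ · ♟ · ♟ · ♟ ♟│7
6│♟ · · · · ♟ · ♕│6
5│· ♟ · ♟ · · · ·│5
4│· ♗ · ♛ · · ♙ ·│4
3│♙ · · · · · · ♗│3
2│♖ ♙ ♙ · ♙ ♙ · ♙│2
1│· ♘ · · ♔ · ♘ ♖│1
  ─────────────────
  a b c d e f g h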